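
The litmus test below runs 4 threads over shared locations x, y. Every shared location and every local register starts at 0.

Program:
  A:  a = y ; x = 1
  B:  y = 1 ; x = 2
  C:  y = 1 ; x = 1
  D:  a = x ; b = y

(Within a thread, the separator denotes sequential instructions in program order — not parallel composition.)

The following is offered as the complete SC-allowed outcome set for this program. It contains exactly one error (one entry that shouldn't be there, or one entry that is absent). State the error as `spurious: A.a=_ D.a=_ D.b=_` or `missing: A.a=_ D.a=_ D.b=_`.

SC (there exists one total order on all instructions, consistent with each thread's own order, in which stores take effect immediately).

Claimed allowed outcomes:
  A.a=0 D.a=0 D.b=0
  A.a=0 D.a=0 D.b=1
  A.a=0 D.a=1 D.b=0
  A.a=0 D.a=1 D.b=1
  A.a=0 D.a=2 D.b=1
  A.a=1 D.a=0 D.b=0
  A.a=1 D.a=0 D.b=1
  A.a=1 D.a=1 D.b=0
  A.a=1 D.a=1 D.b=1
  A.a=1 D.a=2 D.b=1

spurious: A.a=1 D.a=1 D.b=0

outcome vector order: (A.a,D.a,D.b)
SC (9): 000 001 010 011 021 100 101 111 121
claimed∖SC = {110}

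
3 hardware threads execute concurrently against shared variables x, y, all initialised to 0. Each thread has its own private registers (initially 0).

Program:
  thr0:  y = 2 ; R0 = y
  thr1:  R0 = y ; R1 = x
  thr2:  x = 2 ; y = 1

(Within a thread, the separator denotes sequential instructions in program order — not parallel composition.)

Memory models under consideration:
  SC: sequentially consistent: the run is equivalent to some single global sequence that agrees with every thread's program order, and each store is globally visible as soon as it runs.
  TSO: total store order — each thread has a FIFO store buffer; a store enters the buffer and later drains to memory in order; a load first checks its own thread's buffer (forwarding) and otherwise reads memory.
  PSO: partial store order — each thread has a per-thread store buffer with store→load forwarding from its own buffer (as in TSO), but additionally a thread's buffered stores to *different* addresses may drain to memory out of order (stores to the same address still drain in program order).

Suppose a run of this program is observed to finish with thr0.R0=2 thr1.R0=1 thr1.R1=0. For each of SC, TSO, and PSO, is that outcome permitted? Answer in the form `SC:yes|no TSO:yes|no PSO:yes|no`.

outcome vector order: (thr0.R0,thr1.R0,thr1.R1)
SC (10): (1,0,0), (1,0,2), (1,1,2), (1,2,0), (1,2,2), (2,0,0), (2,0,2), (2,1,2), (2,2,0), (2,2,2)
TSO (10): (1,0,0), (1,0,2), (1,1,2), (1,2,0), (1,2,2), (2,0,0), (2,0,2), (2,1,2), (2,2,0), (2,2,2)
PSO (12): (1,0,0), (1,0,2), (1,1,0), (1,1,2), (1,2,0), (1,2,2), (2,0,0), (2,0,2), (2,1,0), (2,1,2), (2,2,0), (2,2,2)
target (2,1,0) ∈ {PSO}

SC:no TSO:no PSO:yes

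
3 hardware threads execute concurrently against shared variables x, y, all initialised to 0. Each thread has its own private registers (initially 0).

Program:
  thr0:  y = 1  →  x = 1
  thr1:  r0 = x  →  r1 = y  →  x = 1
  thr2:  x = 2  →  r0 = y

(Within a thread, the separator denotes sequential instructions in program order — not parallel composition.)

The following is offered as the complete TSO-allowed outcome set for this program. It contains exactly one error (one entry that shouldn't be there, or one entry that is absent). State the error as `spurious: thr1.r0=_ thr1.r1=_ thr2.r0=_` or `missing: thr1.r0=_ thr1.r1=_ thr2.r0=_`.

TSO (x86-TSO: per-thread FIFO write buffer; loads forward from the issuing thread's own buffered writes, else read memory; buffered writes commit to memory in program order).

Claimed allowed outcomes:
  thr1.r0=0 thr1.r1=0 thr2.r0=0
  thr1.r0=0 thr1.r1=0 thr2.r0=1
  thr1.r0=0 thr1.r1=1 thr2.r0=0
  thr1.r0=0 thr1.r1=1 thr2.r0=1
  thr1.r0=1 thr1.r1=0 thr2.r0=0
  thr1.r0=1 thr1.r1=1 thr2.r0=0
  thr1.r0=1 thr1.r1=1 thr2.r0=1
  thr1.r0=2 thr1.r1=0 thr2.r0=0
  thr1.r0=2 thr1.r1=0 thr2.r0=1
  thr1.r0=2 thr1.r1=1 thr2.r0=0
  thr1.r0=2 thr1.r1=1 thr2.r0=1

spurious: thr1.r0=1 thr1.r1=0 thr2.r0=0

outcome vector order: (thr1.r0,thr1.r1,thr2.r0)
[TSO] allowed = {0/0/0; 0/0/1; 0/1/0; 0/1/1; 1/1/0; 1/1/1; 2/0/0; 2/0/1; 2/1/0; 2/1/1}
claimed∖TSO = {1/0/0}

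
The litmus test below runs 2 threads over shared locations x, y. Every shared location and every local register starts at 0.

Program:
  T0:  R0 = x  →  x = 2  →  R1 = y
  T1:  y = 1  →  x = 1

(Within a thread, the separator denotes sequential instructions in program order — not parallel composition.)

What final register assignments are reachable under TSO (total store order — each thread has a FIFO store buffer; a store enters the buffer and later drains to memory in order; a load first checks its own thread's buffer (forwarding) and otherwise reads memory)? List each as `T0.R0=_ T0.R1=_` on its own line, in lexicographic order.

outcome vector order: (T0.R0,T0.R1)
|TSO outcomes| = 3

T0.R0=0 T0.R1=0
T0.R0=0 T0.R1=1
T0.R0=1 T0.R1=1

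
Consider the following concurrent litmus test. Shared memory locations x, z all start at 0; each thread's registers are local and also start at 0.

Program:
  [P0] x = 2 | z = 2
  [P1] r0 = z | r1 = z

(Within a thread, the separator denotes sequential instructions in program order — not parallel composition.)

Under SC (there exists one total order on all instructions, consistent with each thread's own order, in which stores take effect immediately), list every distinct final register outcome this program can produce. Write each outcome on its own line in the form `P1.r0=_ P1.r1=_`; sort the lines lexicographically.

outcome vector order: (P1.r0,P1.r1)
|SC outcomes| = 3

P1.r0=0 P1.r1=0
P1.r0=0 P1.r1=2
P1.r0=2 P1.r1=2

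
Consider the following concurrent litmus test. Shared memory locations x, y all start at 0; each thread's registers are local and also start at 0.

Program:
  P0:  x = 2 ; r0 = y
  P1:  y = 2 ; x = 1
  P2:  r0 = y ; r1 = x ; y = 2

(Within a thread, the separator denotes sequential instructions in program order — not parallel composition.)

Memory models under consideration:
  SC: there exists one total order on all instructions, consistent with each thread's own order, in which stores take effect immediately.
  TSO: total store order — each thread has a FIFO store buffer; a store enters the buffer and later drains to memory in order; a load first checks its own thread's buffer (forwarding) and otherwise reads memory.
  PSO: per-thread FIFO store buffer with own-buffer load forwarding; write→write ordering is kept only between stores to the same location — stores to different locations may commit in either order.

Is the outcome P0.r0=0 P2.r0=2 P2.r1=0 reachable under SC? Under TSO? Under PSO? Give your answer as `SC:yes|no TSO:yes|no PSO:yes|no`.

outcome vector order: (P0.r0,P2.r0,P2.r1)
SC: 11 outcomes — {000; 001; 002; 021; 022; 200; 201; 202; 220; 221; 222}
TSO: 12 outcomes — {000; 001; 002; 020; 021; 022; 200; 201; 202; 220; 221; 222}
PSO: 12 outcomes — {000; 001; 002; 020; 021; 022; 200; 201; 202; 220; 221; 222}
target 020 ∈ {TSO,PSO}

SC:no TSO:yes PSO:yes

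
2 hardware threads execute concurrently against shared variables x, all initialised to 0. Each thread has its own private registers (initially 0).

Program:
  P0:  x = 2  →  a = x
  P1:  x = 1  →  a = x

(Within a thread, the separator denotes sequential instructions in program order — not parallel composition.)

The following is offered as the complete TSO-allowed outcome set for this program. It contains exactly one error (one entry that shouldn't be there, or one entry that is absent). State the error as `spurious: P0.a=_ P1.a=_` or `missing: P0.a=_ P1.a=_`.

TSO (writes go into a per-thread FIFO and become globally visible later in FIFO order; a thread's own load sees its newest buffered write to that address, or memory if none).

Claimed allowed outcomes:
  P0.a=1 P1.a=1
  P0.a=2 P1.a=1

missing: P0.a=2 P1.a=2

outcome vector order: (P0.a,P1.a)
[TSO] allowed = {1/1 2/1 2/2}
TSO∖claimed = {2/2}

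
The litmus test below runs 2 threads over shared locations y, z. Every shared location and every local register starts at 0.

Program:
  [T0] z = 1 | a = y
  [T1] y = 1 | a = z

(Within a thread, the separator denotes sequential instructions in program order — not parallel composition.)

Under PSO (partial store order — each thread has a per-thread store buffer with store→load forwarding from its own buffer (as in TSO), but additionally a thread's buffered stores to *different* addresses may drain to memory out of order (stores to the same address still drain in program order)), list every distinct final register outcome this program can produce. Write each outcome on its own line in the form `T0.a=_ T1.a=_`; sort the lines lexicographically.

T0.a=0 T1.a=0
T0.a=0 T1.a=1
T0.a=1 T1.a=0
T0.a=1 T1.a=1

outcome vector order: (T0.a,T1.a)
|PSO outcomes| = 4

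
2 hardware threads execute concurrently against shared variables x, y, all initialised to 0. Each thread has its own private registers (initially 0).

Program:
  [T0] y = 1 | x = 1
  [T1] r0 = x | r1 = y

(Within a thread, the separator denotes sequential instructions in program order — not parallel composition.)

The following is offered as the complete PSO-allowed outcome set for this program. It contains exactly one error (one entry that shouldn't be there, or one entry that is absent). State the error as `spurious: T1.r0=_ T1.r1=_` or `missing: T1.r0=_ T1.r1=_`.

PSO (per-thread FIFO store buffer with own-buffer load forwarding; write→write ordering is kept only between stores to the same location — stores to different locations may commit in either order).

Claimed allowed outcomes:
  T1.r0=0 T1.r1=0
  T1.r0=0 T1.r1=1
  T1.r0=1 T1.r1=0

missing: T1.r0=1 T1.r1=1

outcome vector order: (T1.r0,T1.r1)
under PSO → 0/0; 0/1; 1/0; 1/1
PSO∖claimed = {1/1}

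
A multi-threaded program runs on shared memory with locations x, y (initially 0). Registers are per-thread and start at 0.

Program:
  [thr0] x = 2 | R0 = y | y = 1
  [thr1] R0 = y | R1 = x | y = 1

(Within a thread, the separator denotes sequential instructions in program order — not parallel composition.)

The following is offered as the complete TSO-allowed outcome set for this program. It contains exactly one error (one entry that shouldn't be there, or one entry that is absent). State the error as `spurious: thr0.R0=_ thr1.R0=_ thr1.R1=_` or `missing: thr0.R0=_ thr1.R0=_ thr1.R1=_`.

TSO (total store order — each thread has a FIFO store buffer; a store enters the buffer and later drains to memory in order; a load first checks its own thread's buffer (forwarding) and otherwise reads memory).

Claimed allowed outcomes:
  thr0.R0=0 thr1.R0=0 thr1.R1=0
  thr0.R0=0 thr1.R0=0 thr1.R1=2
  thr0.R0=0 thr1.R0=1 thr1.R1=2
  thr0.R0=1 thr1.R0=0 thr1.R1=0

outcome vector order: (thr0.R0,thr1.R0,thr1.R1)
TSO: 5 outcomes — {0/0/0 0/0/2 0/1/2 1/0/0 1/0/2}
TSO∖claimed = {1/0/2}

missing: thr0.R0=1 thr1.R0=0 thr1.R1=2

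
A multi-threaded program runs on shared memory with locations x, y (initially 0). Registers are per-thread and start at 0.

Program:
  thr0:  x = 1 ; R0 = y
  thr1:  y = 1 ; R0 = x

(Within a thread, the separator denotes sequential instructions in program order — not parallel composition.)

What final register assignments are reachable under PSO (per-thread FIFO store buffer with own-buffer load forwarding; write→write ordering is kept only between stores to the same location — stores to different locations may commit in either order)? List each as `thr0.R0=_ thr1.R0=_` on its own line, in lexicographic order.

thr0.R0=0 thr1.R0=0
thr0.R0=0 thr1.R0=1
thr0.R0=1 thr1.R0=0
thr0.R0=1 thr1.R0=1

outcome vector order: (thr0.R0,thr1.R0)
|PSO outcomes| = 4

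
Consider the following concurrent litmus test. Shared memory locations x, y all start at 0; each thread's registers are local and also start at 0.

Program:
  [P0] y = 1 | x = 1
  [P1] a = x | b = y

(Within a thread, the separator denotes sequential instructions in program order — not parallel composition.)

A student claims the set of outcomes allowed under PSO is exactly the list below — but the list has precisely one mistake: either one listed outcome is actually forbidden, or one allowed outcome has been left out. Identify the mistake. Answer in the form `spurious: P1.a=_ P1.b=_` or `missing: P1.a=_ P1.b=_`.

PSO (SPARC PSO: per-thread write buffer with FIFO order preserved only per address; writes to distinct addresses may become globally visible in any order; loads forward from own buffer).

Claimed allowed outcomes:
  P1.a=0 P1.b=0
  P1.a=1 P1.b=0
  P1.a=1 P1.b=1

missing: P1.a=0 P1.b=1

outcome vector order: (P1.a,P1.b)
under PSO → <0 0> <0 1> <1 0> <1 1>
PSO∖claimed = {<0 1>}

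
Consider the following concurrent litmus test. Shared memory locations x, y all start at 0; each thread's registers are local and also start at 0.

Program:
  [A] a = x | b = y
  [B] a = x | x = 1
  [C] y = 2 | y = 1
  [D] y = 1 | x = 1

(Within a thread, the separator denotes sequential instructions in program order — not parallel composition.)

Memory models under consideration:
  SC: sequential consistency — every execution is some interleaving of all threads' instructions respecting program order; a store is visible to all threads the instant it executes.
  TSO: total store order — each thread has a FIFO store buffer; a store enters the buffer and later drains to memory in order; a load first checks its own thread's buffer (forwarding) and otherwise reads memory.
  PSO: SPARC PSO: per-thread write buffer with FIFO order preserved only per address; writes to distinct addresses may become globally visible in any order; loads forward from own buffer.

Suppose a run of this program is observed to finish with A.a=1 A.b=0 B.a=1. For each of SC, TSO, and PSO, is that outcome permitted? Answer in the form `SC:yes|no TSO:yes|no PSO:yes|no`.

SC:no TSO:no PSO:yes

outcome vector order: (A.a,A.b,B.a)
SC (11): 000; 001; 010; 011; 020; 021; 100; 110; 111; 120; 121
TSO (11): 000; 001; 010; 011; 020; 021; 100; 110; 111; 120; 121
PSO (12): 000; 001; 010; 011; 020; 021; 100; 101; 110; 111; 120; 121
target 101 ∈ {PSO}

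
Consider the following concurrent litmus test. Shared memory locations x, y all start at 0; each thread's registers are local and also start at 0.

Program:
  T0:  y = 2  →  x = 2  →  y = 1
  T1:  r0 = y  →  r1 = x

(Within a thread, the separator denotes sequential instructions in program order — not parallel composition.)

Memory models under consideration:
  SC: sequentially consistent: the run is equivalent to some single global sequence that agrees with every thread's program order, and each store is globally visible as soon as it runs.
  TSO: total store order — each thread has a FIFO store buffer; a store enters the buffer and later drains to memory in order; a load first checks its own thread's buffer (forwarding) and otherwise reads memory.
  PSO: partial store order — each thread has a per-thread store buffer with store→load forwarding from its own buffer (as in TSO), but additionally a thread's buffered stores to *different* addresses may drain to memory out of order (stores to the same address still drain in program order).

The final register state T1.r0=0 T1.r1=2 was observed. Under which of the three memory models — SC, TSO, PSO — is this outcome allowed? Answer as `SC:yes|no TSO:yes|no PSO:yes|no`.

SC:yes TSO:yes PSO:yes

outcome vector order: (T1.r0,T1.r1)
[SC] allowed = {(0,0); (0,2); (1,2); (2,0); (2,2)}
[TSO] allowed = {(0,0); (0,2); (1,2); (2,0); (2,2)}
[PSO] allowed = {(0,0); (0,2); (1,0); (1,2); (2,0); (2,2)}
target (0,2) ∈ {SC,TSO,PSO}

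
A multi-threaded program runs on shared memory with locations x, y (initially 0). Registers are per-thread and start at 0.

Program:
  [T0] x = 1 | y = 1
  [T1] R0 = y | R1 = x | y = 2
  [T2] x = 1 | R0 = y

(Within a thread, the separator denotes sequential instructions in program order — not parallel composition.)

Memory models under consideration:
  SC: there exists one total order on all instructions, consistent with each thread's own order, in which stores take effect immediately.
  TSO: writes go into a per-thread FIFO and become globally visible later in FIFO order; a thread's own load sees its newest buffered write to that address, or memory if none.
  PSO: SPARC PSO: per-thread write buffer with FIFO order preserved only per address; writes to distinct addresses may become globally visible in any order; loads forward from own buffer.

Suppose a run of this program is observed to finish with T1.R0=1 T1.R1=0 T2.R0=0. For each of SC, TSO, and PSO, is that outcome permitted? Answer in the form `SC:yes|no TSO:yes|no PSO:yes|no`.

outcome vector order: (T1.R0,T1.R1,T2.R0)
under SC → <0 0 0> <0 0 1> <0 0 2> <0 1 0> <0 1 1> <0 1 2> <1 1 0> <1 1 1> <1 1 2>
under TSO → <0 0 0> <0 0 1> <0 0 2> <0 1 0> <0 1 1> <0 1 2> <1 1 0> <1 1 1> <1 1 2>
under PSO → <0 0 0> <0 0 1> <0 0 2> <0 1 0> <0 1 1> <0 1 2> <1 0 0> <1 0 1> <1 0 2> <1 1 0> <1 1 1> <1 1 2>
target <1 0 0> ∈ {PSO}

SC:no TSO:no PSO:yes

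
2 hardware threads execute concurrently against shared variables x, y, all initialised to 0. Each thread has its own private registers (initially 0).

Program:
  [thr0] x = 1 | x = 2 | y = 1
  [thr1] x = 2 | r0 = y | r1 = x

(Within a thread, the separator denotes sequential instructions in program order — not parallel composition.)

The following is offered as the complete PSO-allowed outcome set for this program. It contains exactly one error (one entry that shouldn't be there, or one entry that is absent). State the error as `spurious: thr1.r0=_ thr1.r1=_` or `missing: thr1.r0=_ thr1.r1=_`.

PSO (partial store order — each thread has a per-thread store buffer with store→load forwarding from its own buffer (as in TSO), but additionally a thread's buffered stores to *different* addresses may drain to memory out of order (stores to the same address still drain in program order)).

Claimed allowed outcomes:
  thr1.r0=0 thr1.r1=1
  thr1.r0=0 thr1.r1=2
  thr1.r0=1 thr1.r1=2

outcome vector order: (thr1.r0,thr1.r1)
[PSO] allowed = {(0,1) (0,2) (1,1) (1,2)}
PSO∖claimed = {(1,1)}

missing: thr1.r0=1 thr1.r1=1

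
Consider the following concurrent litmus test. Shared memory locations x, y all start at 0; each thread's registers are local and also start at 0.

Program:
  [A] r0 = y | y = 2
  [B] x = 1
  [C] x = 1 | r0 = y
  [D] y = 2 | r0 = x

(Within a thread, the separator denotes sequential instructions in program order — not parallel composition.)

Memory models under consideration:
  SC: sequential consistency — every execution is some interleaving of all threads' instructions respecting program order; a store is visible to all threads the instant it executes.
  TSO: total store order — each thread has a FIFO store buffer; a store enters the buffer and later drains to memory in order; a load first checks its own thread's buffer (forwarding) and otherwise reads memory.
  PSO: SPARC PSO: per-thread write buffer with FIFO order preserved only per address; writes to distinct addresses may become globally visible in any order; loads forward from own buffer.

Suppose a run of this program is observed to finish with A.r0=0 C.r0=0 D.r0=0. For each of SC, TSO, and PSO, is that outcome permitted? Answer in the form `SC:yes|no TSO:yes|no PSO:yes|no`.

outcome vector order: (A.r0,C.r0,D.r0)
SC (6): (0,0,1); (0,2,0); (0,2,1); (2,0,1); (2,2,0); (2,2,1)
TSO (8): (0,0,0); (0,0,1); (0,2,0); (0,2,1); (2,0,0); (2,0,1); (2,2,0); (2,2,1)
PSO (8): (0,0,0); (0,0,1); (0,2,0); (0,2,1); (2,0,0); (2,0,1); (2,2,0); (2,2,1)
target (0,0,0) ∈ {TSO,PSO}

SC:no TSO:yes PSO:yes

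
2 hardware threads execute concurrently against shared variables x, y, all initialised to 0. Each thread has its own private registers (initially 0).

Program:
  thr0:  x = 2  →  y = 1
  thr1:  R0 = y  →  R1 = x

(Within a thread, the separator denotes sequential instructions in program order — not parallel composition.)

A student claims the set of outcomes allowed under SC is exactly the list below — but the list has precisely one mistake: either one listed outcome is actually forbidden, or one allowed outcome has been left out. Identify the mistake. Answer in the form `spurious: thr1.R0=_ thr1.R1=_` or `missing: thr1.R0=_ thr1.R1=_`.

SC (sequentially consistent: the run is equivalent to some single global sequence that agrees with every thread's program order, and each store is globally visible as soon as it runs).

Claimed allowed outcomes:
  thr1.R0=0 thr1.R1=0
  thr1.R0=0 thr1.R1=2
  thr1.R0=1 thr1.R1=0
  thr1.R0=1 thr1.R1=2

outcome vector order: (thr1.R0,thr1.R1)
under SC → 00 02 12
claimed∖SC = {10}

spurious: thr1.R0=1 thr1.R1=0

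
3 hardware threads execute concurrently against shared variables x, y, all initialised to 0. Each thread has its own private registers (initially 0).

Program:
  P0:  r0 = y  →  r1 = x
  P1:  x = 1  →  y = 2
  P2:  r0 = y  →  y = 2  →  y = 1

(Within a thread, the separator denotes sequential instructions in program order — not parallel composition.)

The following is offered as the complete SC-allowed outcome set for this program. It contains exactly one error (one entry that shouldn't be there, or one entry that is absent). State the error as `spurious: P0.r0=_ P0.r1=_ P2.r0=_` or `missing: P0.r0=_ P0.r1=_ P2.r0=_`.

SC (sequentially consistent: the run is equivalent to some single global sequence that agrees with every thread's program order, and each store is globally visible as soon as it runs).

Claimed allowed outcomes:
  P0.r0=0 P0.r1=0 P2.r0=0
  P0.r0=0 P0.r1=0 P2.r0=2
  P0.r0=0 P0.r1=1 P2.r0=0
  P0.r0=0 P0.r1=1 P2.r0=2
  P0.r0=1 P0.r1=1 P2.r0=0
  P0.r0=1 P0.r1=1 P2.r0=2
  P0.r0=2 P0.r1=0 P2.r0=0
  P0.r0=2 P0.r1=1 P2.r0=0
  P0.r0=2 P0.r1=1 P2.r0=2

missing: P0.r0=1 P0.r1=0 P2.r0=0

outcome vector order: (P0.r0,P0.r1,P2.r0)
SC: 10 outcomes — {0/0/0, 0/0/2, 0/1/0, 0/1/2, 1/0/0, 1/1/0, 1/1/2, 2/0/0, 2/1/0, 2/1/2}
SC∖claimed = {1/0/0}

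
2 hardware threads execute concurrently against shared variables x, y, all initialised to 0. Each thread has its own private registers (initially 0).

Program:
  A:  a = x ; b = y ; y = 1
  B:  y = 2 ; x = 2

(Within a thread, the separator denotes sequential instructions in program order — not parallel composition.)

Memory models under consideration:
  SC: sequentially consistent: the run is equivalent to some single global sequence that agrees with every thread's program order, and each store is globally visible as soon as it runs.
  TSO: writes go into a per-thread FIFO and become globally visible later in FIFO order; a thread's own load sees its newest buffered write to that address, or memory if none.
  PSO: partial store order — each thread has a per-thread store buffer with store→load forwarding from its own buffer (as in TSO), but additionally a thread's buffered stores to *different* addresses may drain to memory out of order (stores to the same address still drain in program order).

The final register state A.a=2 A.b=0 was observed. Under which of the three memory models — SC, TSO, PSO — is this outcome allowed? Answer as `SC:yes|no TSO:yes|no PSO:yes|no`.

SC:no TSO:no PSO:yes

outcome vector order: (A.a,A.b)
SC (3): (0,0); (0,2); (2,2)
TSO (3): (0,0); (0,2); (2,2)
PSO (4): (0,0); (0,2); (2,0); (2,2)
target (2,0) ∈ {PSO}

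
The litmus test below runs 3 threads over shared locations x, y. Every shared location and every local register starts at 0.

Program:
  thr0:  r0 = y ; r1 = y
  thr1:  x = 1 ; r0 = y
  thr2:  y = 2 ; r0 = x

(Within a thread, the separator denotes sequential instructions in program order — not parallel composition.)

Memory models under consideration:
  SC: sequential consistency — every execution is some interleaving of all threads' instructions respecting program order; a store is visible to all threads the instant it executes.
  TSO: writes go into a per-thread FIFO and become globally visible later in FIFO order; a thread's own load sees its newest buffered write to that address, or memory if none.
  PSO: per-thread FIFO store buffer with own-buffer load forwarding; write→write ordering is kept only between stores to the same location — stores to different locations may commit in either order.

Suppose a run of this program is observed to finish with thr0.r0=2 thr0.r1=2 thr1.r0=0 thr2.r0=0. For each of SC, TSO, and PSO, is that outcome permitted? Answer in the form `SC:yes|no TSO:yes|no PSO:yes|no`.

outcome vector order: (thr0.r0,thr0.r1,thr1.r0,thr2.r0)
[SC] allowed = {(0,0,0,1) (0,0,2,0) (0,0,2,1) (0,2,0,1) (0,2,2,0) (0,2,2,1) (2,2,0,1) (2,2,2,0) (2,2,2,1)}
[TSO] allowed = {(0,0,0,0) (0,0,0,1) (0,0,2,0) (0,0,2,1) (0,2,0,0) (0,2,0,1) (0,2,2,0) (0,2,2,1) (2,2,0,0) (2,2,0,1) (2,2,2,0) (2,2,2,1)}
[PSO] allowed = {(0,0,0,0) (0,0,0,1) (0,0,2,0) (0,0,2,1) (0,2,0,0) (0,2,0,1) (0,2,2,0) (0,2,2,1) (2,2,0,0) (2,2,0,1) (2,2,2,0) (2,2,2,1)}
target (2,2,0,0) ∈ {TSO,PSO}

SC:no TSO:yes PSO:yes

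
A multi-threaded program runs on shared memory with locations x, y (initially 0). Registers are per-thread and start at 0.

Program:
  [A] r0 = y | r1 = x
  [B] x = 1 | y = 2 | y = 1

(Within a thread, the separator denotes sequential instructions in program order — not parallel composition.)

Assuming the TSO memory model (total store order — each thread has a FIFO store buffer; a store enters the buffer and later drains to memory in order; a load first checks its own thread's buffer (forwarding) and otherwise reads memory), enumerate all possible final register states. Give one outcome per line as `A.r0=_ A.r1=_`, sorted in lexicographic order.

outcome vector order: (A.r0,A.r1)
|TSO outcomes| = 4

A.r0=0 A.r1=0
A.r0=0 A.r1=1
A.r0=1 A.r1=1
A.r0=2 A.r1=1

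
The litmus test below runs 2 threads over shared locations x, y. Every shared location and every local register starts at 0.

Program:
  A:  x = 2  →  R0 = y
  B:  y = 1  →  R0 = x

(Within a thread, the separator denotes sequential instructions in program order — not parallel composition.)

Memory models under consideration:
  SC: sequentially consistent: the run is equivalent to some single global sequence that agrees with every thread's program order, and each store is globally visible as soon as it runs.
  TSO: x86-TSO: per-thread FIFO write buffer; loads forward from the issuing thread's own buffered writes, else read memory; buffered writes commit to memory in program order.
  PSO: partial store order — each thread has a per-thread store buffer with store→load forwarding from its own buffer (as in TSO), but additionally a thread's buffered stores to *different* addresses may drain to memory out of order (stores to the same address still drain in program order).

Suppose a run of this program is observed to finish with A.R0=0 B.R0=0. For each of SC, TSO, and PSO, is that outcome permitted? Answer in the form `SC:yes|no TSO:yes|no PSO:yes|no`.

outcome vector order: (A.R0,B.R0)
under SC → (0,2); (1,0); (1,2)
under TSO → (0,0); (0,2); (1,0); (1,2)
under PSO → (0,0); (0,2); (1,0); (1,2)
target (0,0) ∈ {TSO,PSO}

SC:no TSO:yes PSO:yes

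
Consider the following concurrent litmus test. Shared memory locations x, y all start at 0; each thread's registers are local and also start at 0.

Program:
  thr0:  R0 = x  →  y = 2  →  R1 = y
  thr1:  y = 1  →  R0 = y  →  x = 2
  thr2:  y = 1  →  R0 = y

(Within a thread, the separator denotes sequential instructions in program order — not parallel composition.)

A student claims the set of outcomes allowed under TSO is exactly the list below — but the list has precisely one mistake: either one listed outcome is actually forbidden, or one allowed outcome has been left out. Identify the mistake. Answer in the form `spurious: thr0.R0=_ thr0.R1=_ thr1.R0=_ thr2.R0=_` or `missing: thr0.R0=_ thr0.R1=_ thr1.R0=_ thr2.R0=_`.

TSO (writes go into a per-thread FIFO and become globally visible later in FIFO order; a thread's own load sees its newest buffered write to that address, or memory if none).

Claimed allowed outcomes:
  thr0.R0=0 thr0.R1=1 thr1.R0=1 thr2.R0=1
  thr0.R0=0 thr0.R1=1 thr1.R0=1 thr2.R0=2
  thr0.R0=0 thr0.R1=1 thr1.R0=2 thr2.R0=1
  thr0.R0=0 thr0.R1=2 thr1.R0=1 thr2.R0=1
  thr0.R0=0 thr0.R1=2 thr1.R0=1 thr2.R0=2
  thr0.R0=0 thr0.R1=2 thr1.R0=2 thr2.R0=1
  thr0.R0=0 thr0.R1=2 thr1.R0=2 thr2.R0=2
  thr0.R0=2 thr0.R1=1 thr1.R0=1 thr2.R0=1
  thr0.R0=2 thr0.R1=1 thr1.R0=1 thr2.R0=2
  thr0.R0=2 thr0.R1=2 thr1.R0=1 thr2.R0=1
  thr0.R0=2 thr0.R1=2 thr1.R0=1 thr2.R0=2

outcome vector order: (thr0.R0,thr0.R1,thr1.R0,thr2.R0)
TSO (10): (0,1,1,1); (0,1,1,2); (0,1,2,1); (0,2,1,1); (0,2,1,2); (0,2,2,1); (0,2,2,2); (2,1,1,1); (2,2,1,1); (2,2,1,2)
claimed∖TSO = {(2,1,1,2)}

spurious: thr0.R0=2 thr0.R1=1 thr1.R0=1 thr2.R0=2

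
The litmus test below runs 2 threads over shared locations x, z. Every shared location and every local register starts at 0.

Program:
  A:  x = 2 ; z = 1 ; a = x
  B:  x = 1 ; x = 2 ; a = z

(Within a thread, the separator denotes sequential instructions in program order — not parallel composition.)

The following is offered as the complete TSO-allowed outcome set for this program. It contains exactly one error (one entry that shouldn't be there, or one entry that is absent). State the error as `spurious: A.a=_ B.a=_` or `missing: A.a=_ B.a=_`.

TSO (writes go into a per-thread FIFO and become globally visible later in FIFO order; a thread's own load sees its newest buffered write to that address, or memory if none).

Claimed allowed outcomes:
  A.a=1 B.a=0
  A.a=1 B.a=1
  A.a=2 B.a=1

outcome vector order: (A.a,B.a)
[TSO] allowed = {(1,0), (1,1), (2,0), (2,1)}
TSO∖claimed = {(2,0)}

missing: A.a=2 B.a=0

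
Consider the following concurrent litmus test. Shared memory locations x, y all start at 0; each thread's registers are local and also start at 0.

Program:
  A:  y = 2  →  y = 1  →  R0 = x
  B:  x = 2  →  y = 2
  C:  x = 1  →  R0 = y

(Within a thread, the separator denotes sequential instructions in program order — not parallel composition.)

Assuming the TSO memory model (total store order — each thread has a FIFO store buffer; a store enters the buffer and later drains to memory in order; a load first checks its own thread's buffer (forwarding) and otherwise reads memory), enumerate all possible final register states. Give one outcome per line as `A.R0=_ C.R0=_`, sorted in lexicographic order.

A.R0=0 C.R0=0
A.R0=0 C.R0=1
A.R0=0 C.R0=2
A.R0=1 C.R0=0
A.R0=1 C.R0=1
A.R0=1 C.R0=2
A.R0=2 C.R0=0
A.R0=2 C.R0=1
A.R0=2 C.R0=2

outcome vector order: (A.R0,C.R0)
|TSO outcomes| = 9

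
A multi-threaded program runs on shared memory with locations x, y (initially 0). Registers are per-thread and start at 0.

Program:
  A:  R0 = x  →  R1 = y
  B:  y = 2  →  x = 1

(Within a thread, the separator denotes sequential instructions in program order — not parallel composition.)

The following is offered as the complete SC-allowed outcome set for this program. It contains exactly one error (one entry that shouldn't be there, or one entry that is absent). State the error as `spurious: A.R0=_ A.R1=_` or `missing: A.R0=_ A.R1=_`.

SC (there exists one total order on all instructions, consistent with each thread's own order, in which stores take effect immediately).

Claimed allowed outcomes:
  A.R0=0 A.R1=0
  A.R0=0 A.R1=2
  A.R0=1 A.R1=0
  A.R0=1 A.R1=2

outcome vector order: (A.R0,A.R1)
SC: 3 outcomes — {<0 0>, <0 2>, <1 2>}
claimed∖SC = {<1 0>}

spurious: A.R0=1 A.R1=0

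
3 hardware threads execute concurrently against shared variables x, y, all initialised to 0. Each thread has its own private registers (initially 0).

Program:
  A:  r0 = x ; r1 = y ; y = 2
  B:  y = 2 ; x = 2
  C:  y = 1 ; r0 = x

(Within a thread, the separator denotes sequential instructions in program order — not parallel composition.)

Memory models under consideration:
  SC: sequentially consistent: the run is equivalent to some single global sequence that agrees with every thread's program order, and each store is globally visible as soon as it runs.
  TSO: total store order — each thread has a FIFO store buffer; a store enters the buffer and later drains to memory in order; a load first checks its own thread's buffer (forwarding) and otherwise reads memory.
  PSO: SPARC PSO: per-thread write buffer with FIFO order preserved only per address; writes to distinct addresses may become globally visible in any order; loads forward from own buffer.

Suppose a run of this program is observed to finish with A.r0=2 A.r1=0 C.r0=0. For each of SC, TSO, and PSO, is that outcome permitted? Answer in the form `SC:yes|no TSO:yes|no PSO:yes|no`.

outcome vector order: (A.r0,A.r1,C.r0)
SC: 10 outcomes — {000, 002, 010, 012, 020, 022, 210, 212, 220, 222}
TSO: 10 outcomes — {000, 002, 010, 012, 020, 022, 210, 212, 220, 222}
PSO: 12 outcomes — {000, 002, 010, 012, 020, 022, 200, 202, 210, 212, 220, 222}
target 200 ∈ {PSO}

SC:no TSO:no PSO:yes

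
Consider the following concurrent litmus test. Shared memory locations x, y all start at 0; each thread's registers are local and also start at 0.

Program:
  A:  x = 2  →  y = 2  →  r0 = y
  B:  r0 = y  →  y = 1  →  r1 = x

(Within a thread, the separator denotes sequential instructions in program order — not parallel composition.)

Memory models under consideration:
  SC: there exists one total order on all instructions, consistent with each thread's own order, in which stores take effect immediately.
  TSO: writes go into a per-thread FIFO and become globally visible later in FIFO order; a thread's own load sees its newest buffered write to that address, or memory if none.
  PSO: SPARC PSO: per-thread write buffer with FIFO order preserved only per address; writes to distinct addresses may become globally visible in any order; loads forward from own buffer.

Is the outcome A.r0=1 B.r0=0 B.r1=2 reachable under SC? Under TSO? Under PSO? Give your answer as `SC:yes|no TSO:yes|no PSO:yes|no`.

SC:yes TSO:yes PSO:yes

outcome vector order: (A.r0,B.r0,B.r1)
SC (5): 1/0/2, 1/2/2, 2/0/0, 2/0/2, 2/2/2
TSO (6): 1/0/0, 1/0/2, 1/2/2, 2/0/0, 2/0/2, 2/2/2
PSO (8): 1/0/0, 1/0/2, 1/2/0, 1/2/2, 2/0/0, 2/0/2, 2/2/0, 2/2/2
target 1/0/2 ∈ {SC,TSO,PSO}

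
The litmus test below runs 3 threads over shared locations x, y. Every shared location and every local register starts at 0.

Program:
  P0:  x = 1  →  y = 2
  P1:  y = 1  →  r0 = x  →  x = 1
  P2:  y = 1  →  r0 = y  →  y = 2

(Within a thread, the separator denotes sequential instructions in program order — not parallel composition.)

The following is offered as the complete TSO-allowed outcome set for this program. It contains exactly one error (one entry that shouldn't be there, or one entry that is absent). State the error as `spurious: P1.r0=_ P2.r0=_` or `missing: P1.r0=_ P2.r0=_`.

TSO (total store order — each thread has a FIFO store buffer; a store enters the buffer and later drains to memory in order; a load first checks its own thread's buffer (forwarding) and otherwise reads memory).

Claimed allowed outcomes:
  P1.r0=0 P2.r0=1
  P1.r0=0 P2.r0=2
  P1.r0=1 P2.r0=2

outcome vector order: (P1.r0,P2.r0)
TSO: 4 outcomes — {01 02 11 12}
TSO∖claimed = {11}

missing: P1.r0=1 P2.r0=1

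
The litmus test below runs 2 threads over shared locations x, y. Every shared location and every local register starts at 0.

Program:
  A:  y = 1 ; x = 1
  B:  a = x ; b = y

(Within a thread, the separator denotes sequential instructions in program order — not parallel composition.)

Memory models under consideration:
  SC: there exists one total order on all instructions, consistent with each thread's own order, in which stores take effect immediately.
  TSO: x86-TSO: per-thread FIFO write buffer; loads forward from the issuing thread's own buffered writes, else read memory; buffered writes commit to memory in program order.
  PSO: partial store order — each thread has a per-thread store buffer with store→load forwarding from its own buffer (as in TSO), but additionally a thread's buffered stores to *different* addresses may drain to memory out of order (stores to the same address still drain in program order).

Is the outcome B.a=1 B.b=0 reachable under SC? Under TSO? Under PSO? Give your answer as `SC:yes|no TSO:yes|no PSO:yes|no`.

SC:no TSO:no PSO:yes

outcome vector order: (B.a,B.b)
[SC] allowed = {<0 0>, <0 1>, <1 1>}
[TSO] allowed = {<0 0>, <0 1>, <1 1>}
[PSO] allowed = {<0 0>, <0 1>, <1 0>, <1 1>}
target <1 0> ∈ {PSO}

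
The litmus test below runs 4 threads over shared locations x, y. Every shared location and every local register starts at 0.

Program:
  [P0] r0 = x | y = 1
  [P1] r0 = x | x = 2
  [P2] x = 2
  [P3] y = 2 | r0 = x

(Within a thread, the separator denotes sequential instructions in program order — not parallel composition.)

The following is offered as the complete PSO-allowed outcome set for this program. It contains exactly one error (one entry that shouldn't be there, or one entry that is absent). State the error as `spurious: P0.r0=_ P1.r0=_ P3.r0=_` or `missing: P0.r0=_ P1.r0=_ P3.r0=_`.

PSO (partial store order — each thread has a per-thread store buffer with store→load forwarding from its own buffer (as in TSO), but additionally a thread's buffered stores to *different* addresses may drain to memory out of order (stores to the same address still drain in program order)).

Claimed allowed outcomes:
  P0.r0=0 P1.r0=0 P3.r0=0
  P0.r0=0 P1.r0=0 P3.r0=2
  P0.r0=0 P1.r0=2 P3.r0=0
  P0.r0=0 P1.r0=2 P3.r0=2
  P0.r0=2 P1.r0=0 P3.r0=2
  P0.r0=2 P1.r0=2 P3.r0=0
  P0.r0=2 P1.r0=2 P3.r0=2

missing: P0.r0=2 P1.r0=0 P3.r0=0

outcome vector order: (P0.r0,P1.r0,P3.r0)
[PSO] allowed = {<0 0 0>; <0 0 2>; <0 2 0>; <0 2 2>; <2 0 0>; <2 0 2>; <2 2 0>; <2 2 2>}
PSO∖claimed = {<2 0 0>}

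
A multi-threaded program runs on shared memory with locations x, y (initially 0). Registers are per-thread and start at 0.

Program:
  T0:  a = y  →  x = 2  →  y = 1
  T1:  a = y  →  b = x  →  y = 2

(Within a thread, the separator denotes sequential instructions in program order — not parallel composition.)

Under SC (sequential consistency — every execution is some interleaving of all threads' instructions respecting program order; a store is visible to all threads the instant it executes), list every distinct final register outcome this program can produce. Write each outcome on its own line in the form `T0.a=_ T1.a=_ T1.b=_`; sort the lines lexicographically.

outcome vector order: (T0.a,T1.a,T1.b)
|SC outcomes| = 4

T0.a=0 T1.a=0 T1.b=0
T0.a=0 T1.a=0 T1.b=2
T0.a=0 T1.a=1 T1.b=2
T0.a=2 T1.a=0 T1.b=0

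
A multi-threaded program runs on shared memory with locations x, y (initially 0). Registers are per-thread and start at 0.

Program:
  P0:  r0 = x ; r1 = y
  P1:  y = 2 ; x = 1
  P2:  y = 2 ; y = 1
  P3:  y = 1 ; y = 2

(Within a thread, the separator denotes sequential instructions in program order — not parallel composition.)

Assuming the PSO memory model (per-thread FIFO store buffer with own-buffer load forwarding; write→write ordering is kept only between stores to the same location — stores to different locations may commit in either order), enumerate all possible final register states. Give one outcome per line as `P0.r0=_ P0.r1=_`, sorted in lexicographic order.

outcome vector order: (P0.r0,P0.r1)
|PSO outcomes| = 6

P0.r0=0 P0.r1=0
P0.r0=0 P0.r1=1
P0.r0=0 P0.r1=2
P0.r0=1 P0.r1=0
P0.r0=1 P0.r1=1
P0.r0=1 P0.r1=2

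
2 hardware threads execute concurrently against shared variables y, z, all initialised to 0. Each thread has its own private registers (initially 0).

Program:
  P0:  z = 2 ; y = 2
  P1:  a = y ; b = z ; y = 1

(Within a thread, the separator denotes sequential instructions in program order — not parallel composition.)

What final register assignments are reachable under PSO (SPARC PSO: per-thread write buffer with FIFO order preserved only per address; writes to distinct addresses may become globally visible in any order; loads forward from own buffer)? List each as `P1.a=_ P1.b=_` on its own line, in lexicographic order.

P1.a=0 P1.b=0
P1.a=0 P1.b=2
P1.a=2 P1.b=0
P1.a=2 P1.b=2

outcome vector order: (P1.a,P1.b)
|PSO outcomes| = 4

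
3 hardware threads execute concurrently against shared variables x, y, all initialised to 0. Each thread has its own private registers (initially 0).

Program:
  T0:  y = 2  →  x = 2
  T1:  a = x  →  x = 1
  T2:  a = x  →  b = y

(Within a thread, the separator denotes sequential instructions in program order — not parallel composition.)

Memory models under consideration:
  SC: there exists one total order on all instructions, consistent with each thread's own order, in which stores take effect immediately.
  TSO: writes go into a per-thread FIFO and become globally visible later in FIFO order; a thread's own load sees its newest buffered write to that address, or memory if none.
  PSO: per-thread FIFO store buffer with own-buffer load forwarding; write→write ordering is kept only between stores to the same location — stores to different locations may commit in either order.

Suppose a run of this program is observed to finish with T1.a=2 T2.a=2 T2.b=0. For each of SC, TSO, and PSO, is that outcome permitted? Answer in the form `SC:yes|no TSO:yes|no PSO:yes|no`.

outcome vector order: (T1.a,T2.a,T2.b)
[SC] allowed = {000; 002; 010; 012; 022; 200; 202; 212; 222}
[TSO] allowed = {000; 002; 010; 012; 022; 200; 202; 212; 222}
[PSO] allowed = {000; 002; 010; 012; 020; 022; 200; 202; 210; 212; 220; 222}
target 220 ∈ {PSO}

SC:no TSO:no PSO:yes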